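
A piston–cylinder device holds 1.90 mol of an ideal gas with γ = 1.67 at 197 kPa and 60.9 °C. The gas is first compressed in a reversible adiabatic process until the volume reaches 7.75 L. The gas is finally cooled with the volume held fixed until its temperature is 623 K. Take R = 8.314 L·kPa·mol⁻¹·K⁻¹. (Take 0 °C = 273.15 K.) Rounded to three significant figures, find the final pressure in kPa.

P₃ ≈ 1.27e+03 kPa

Convert: T₁ = 334.0 K.
From PV = nRT: V₁ = nRT₁/P₁ = 26.79 L.
Reversible adiabatic, γ = 1.67: T₂ = T₁·(V₁/V₂)^(γ−1) = 766.8 K; P₂ = P₁·(V₁/V₂)^γ = 1563 kPa.
V constant ⇒ P ∝ T: V₃ = V₂; P₃ = P₂·(T₃/T₂) = 1270 kPa.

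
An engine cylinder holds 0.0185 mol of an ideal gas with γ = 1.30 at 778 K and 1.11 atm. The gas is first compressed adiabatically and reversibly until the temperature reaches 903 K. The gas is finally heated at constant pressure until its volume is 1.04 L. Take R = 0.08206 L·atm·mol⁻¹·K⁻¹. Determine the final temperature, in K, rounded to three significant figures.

T₃ ≈ 1.45e+03 K

From PV = nRT: V₁ = nRT₁/P₁ = 1.064 L.
Adiabatic (γ = 1.30), T V^(γ−1) and P V^γ constant: P₂ = P₁·(T₂/T₁)^(γ/(γ−1)) = 2.117 atm; V₂ = V₁·(T₁/T₂)^(1/(γ−1)) = 0.6475 L.
P constant ⇒ V ∝ T: P₃ = P₂; T₃ = T₂·(V₃/V₂) = 1450 K.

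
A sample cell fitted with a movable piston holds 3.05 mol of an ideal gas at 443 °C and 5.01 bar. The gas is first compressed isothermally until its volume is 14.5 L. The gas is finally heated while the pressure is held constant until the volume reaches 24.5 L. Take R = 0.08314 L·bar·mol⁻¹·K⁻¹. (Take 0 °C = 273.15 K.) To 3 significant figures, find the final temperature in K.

T₃ ≈ 1.21e+03 K

Convert: T₁ = 716.1 K.
From PV = nRT: V₁ = nRT₁/P₁ = 36.25 L.
Isothermal, so P V is constant: T₂ = T₁; P₂ = P₁·(V₁/V₂) = 12.52 bar.
Isobaric, so V/T is constant: P₃ = P₂; T₃ = T₂·(V₃/V₂) = 1210 K.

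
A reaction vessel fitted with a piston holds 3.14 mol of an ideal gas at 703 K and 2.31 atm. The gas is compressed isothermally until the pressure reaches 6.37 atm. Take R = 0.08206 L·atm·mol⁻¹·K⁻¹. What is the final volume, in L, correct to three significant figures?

From PV = nRT: V₁ = nRT₁/P₁ = 78.42 L.
Isothermal, so P V is constant: T₂ = T₁; V₂ = V₁·(P₁/P₂) = 28.44 L.

V₂ ≈ 28.4 L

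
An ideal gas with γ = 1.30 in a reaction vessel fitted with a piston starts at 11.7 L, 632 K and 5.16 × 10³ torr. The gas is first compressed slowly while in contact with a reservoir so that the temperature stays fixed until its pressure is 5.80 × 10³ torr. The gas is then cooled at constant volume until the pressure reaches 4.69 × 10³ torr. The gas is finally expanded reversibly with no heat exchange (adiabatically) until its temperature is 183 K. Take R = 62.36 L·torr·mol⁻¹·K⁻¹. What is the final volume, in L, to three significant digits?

V₄ ≈ 319 L

Isothermal, so P V is constant: T₂ = T₁; V₂ = V₁·(P₁/P₂) = 10.41 L.
V constant ⇒ P ∝ T: V₃ = V₂; T₃ = T₂·(P₃/P₂) = 511.0 K.
Reversible adiabatic, γ = 1.30: P₄ = P₃·(T₄/T₃)^(γ/(γ−1)) = 54.76 torr; V₄ = V₃·(T₃/T₄)^(1/(γ−1)) = 319.2 L.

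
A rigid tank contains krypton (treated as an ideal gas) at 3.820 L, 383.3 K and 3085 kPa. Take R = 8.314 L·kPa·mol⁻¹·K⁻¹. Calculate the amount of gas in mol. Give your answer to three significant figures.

PV = nRT ⇒ n = PV/(RT) = (3085 × 3.820) / (8.314 × 383.3)

n ≈ 3.70 mol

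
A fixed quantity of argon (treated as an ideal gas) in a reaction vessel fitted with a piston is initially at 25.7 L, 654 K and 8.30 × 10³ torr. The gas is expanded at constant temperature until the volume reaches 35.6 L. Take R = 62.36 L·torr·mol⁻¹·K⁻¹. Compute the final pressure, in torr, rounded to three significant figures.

P₂ ≈ 5.99e+03 torr

Isothermal, so P V is constant: T₂ = T₁; P₂ = P₁·(V₁/V₂) = 5992 torr.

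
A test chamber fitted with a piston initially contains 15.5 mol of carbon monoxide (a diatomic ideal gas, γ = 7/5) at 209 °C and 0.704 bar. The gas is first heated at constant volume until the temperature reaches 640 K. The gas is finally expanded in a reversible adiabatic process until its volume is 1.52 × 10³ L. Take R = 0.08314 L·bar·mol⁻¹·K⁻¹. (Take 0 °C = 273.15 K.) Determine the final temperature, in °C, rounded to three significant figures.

T₃ ≈ 242 °C

Convert: T₁ = 482.1 K.
From PV = nRT: V₁ = nRT₁/P₁ = 882.6 L.
V constant ⇒ P ∝ T: V₂ = V₁; P₂ = P₁·(T₂/T₁) = 0.9345 bar.
Adiabatic (γ = 7/5), T V^(γ−1) and P V^γ constant: T₃ = T₂·(V₂/V₃)^(γ−1) = 514.9 K; P₃ = P₂·(V₂/V₃)^γ = 0.4366 bar.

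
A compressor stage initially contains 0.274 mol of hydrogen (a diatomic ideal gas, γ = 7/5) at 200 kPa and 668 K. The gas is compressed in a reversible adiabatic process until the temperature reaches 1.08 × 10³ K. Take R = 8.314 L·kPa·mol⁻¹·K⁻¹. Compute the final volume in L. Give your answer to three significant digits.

V₂ ≈ 2.29 L

From PV = nRT: V₁ = nRT₁/P₁ = 7.609 L.
Reversible adiabatic, γ = 7/5: P₂ = P₁·(T₂/T₁)^(γ/(γ−1)) = 1075 kPa; V₂ = V₁·(T₁/T₂)^(1/(γ−1)) = 2.289 L.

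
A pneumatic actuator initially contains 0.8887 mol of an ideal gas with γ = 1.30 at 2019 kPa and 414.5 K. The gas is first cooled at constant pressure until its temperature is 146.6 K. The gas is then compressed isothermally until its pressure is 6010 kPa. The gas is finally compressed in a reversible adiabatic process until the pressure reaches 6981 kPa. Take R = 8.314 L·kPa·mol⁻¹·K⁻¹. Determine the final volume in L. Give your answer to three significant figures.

V₄ ≈ 0.161 L

From PV = nRT: V₁ = nRT₁/P₁ = 1.517 L.
P constant ⇒ V ∝ T: P₂ = P₁; V₂ = V₁·(T₂/T₁) = 0.5365 L.
Isothermal, so P V is constant: T₃ = T₂; V₃ = V₂·(P₂/P₃) = 0.1802 L.
Adiabatic (γ = 1.30), T V^(γ−1) and P V^γ constant: T₄ = T₃·(P₄/P₃)^((γ−1)/γ) = 151.8 K; V₄ = V₃·(P₃/P₄)^(1/γ) = 0.1606 L.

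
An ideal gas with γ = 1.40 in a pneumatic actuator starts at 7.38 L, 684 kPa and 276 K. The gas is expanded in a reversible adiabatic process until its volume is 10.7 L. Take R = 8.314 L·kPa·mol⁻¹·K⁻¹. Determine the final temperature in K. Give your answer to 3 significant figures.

Adiabatic (γ = 1.40), T V^(γ−1) and P V^γ constant: T₂ = T₁·(V₁/V₂)^(γ−1) = 237.9 K; P₂ = P₁·(V₁/V₂)^γ = 406.6 kPa.

T₂ ≈ 238 K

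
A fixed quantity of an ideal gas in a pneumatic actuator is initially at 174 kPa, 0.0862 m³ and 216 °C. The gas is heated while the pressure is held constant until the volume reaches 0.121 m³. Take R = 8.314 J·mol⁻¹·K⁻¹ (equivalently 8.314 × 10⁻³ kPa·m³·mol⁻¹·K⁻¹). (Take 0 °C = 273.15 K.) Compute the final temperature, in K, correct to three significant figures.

T₂ ≈ 687 K

Convert: T₁ = 489.1 K.
P constant ⇒ V ∝ T: P₂ = P₁; T₂ = T₁·(V₂/V₁) = 686.6 K.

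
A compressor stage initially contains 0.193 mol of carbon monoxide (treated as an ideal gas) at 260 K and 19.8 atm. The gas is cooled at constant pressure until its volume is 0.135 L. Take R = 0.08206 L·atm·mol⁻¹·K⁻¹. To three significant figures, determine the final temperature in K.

T₂ ≈ 169 K

From PV = nRT: V₁ = nRT₁/P₁ = 0.2080 L.
Isobaric, so V/T is constant: P₂ = P₁; T₂ = T₁·(V₂/V₁) = 168.8 K.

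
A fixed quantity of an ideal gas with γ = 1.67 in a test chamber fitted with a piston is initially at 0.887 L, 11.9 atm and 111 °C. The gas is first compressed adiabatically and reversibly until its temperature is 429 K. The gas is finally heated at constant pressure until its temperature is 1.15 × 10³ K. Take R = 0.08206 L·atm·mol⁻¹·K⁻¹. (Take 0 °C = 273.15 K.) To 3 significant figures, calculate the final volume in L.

Convert: T₁ = 384.1 K.
Reversible adiabatic, γ = 1.67: P₂ = P₁·(T₂/T₁)^(γ/(γ−1)) = 15.67 atm; V₂ = V₁·(T₁/T₂)^(1/(γ−1)) = 0.7522 L.
Isobaric, so V/T is constant: P₃ = P₂; V₃ = V₂·(T₃/T₂) = 2.016 L.

V₃ ≈ 2.02 L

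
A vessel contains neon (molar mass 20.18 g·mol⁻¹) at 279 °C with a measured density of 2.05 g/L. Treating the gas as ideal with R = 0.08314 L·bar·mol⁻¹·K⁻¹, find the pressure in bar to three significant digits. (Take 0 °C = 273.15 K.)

ρ = PM/(RT) ⇒ P = ρRT/M = (2.05 × 0.08314 × 552.1) / 20.18

P ≈ 4.66 bar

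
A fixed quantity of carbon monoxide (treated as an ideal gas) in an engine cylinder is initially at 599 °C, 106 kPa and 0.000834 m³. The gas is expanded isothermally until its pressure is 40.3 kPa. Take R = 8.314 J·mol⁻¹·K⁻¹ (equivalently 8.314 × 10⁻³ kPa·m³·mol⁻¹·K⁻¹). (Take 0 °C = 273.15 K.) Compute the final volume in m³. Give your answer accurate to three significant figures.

V₂ ≈ 0.00219 m³

Convert: T₁ = 872.1 K.
T constant ⇒ Boyle's law P V = const: T₂ = T₁; V₂ = V₁·(P₁/P₂) = 0.002194 m³.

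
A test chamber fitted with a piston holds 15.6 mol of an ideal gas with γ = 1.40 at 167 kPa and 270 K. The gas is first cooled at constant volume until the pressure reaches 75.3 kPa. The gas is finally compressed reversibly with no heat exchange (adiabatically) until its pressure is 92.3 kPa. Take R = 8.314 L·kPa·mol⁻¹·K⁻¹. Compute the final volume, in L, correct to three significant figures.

From PV = nRT: V₁ = nRT₁/P₁ = 209.7 L.
Isochoric, so P/T is constant: V₂ = V₁; T₂ = T₁·(P₂/P₁) = 121.7 K.
Adiabatic (γ = 1.40), T V^(γ−1) and P V^γ constant: T₃ = T₂·(P₃/P₂)^((γ−1)/γ) = 129.0 K; V₃ = V₂·(P₂/P₃)^(1/γ) = 181.3 L.

V₃ ≈ 181 L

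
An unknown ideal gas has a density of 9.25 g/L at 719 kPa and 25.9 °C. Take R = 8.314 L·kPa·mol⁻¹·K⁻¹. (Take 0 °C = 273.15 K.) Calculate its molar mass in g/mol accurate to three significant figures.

ρ = PM/(RT) ⇒ M = ρRT/P = (9.25 × 8.314 × 299.0) / 719

M ≈ 32.0 g/mol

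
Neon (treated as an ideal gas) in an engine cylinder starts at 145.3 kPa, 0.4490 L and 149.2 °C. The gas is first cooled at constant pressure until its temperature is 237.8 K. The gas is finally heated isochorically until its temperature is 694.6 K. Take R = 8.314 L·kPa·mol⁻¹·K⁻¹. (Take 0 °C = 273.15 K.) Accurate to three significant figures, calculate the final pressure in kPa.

Convert: T₁ = 422.3 K.
P constant ⇒ V ∝ T: P₂ = P₁; V₂ = V₁·(T₂/T₁) = 0.2528 L.
Isochoric, so P/T is constant: V₃ = V₂; P₃ = P₂·(T₃/T₂) = 424.4 kPa.

P₃ ≈ 424 kPa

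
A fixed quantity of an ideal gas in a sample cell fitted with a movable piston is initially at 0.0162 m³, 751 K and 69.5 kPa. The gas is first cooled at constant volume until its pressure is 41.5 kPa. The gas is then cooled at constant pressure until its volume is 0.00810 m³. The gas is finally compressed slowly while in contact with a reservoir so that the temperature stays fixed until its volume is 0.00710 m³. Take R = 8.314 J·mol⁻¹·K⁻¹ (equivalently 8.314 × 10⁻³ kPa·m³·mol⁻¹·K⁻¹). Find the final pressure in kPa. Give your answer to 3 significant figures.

Isochoric, so P/T is constant: V₂ = V₁; T₂ = T₁·(P₂/P₁) = 448.4 K.
Isobaric, so V/T is constant: P₃ = P₂; T₃ = T₂·(V₃/V₂) = 224.2 K.
Isothermal, so P V is constant: T₄ = T₃; P₄ = P₃·(V₃/V₄) = 47.35 kPa.

P₄ ≈ 47.3 kPa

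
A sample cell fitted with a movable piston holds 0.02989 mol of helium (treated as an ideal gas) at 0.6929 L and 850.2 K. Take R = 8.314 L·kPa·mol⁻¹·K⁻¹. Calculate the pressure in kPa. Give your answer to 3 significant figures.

PV = nRT ⇒ P = nRT/V = (0.02989 × 8.314 × 850.2) / 0.6929

P ≈ 305 kPa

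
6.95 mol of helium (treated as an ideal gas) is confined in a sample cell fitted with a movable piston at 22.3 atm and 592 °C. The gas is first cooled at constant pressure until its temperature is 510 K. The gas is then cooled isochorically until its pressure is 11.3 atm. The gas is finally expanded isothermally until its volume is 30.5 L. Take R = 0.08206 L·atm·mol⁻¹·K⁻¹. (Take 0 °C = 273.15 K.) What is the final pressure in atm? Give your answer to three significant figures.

P₄ ≈ 4.83 atm

Convert: T₁ = 865.1 K.
From PV = nRT: V₁ = nRT₁/P₁ = 22.13 L.
Isobaric, so V/T is constant: P₂ = P₁; V₂ = V₁·(T₂/T₁) = 13.04 L.
V constant ⇒ P ∝ T: V₃ = V₂; T₃ = T₂·(P₃/P₂) = 258.4 K.
T constant ⇒ Boyle's law P V = const: T₄ = T₃; P₄ = P₃·(V₃/V₄) = 4.832 atm.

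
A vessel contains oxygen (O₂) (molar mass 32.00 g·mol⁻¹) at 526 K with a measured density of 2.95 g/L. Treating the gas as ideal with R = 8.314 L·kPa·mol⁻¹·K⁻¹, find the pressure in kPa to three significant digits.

P ≈ 403 kPa

ρ = PM/(RT) ⇒ P = ρRT/M = (2.95 × 8.314 × 526.0) / 32.00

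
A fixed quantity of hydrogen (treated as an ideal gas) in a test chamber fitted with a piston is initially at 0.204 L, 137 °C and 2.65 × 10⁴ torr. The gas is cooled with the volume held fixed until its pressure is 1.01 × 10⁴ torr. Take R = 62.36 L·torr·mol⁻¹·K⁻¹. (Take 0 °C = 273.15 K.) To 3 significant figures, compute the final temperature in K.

T₂ ≈ 156 K

Convert: T₁ = 410.1 K.
Isochoric, so P/T is constant: V₂ = V₁; T₂ = T₁·(P₂/P₁) = 156.3 K.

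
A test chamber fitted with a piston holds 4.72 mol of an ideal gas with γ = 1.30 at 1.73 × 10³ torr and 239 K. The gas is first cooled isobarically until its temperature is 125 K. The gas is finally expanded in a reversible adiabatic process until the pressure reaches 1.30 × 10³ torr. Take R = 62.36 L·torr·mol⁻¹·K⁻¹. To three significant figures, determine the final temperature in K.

From PV = nRT: V₁ = nRT₁/P₁ = 40.66 L.
P constant ⇒ V ∝ T: P₂ = P₁; V₂ = V₁·(T₂/T₁) = 21.27 L.
Reversible adiabatic, γ = 1.30: T₃ = T₂·(P₃/P₂)^((γ−1)/γ) = 117.0 K; V₃ = V₂·(P₂/P₃)^(1/γ) = 26.50 L.

T₃ ≈ 117 K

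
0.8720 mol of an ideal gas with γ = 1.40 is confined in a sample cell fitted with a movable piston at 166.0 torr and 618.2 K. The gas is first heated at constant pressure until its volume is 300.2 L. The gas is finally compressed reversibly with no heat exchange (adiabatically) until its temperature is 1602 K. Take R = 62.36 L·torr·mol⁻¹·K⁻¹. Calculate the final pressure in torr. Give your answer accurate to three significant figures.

P₃ ≈ 1.17e+03 torr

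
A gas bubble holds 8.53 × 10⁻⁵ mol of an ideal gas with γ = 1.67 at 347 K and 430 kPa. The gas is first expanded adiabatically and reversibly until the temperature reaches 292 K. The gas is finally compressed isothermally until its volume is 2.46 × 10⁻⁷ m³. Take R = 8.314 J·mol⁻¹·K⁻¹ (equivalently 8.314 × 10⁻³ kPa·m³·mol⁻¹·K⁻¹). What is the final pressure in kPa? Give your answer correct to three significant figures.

P₃ ≈ 842 kPa

From PV = nRT: V₁ = nRT₁/P₁ = 5.723e-07 m³.
Reversible adiabatic, γ = 1.67: P₂ = P₁·(T₂/T₁)^(γ/(γ−1)) = 279.7 kPa; V₂ = V₁·(T₁/T₂)^(1/(γ−1)) = 7.404e-07 m³.
T constant ⇒ Boyle's law P V = const: T₃ = T₂; P₃ = P₂·(V₂/V₃) = 841.8 kPa.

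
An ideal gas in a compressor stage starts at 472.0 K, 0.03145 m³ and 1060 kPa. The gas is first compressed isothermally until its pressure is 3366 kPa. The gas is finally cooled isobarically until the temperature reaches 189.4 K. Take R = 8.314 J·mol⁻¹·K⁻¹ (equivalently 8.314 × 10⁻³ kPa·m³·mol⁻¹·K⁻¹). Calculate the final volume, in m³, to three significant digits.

V₃ ≈ 0.00397 m³

T constant ⇒ Boyle's law P V = const: T₂ = T₁; V₂ = V₁·(P₁/P₂) = 0.009904 m³.
P constant ⇒ V ∝ T: P₃ = P₂; V₃ = V₂·(T₃/T₂) = 0.003974 m³.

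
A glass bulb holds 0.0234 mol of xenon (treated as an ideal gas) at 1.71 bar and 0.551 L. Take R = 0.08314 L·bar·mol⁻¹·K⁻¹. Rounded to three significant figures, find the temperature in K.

T ≈ 484 K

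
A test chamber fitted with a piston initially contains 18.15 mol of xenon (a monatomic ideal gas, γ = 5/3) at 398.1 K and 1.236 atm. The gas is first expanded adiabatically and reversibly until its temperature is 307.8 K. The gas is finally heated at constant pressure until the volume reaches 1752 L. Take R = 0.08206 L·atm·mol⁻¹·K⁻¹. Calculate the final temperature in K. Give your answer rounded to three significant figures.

From PV = nRT: V₁ = nRT₁/P₁ = 479.7 L.
Adiabatic (γ = 5/3), T V^(γ−1) and P V^γ constant: P₂ = P₁·(T₂/T₁)^(γ/(γ−1)) = 0.6497 atm; V₂ = V₁·(T₁/T₂)^(1/(γ−1)) = 705.6 L.
P constant ⇒ V ∝ T: P₃ = P₂; T₃ = T₂·(V₃/V₂) = 764.3 K.

T₃ ≈ 764 K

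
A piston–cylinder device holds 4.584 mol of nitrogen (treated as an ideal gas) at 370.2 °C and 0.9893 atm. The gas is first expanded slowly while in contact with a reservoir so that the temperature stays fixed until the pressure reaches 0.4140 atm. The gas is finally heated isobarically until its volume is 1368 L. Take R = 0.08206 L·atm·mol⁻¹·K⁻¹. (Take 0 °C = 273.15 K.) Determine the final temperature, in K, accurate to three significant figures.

Convert: T₁ = 643.3 K.
From PV = nRT: V₁ = nRT₁/P₁ = 244.6 L.
Isothermal, so P V is constant: T₂ = T₁; V₂ = V₁·(P₁/P₂) = 584.6 L.
Isobaric, so V/T is constant: P₃ = P₂; T₃ = T₂·(V₃/V₂) = 1506 K.

T₃ ≈ 1.51e+03 K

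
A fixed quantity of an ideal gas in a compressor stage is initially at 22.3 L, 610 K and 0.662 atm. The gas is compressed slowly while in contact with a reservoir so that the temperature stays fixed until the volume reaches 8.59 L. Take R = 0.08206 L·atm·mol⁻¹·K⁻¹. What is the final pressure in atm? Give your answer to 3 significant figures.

Isothermal, so P V is constant: T₂ = T₁; P₂ = P₁·(V₁/V₂) = 1.719 atm.

P₂ ≈ 1.72 atm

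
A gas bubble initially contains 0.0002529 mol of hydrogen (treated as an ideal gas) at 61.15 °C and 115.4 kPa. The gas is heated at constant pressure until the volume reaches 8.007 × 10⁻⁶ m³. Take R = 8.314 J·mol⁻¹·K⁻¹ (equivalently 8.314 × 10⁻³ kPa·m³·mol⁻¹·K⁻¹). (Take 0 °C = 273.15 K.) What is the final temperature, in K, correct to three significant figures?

T₂ ≈ 439 K

Convert: T₁ = 334.3 K.
From PV = nRT: V₁ = nRT₁/P₁ = 6.091e-06 m³.
P constant ⇒ V ∝ T: P₂ = P₁; T₂ = T₁·(V₂/V₁) = 439.5 K.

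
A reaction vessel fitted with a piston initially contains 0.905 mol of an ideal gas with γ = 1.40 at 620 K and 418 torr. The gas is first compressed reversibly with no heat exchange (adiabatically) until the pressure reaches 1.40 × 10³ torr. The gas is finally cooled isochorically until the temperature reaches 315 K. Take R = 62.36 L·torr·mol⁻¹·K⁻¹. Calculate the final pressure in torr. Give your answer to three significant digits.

P₃ ≈ 504 torr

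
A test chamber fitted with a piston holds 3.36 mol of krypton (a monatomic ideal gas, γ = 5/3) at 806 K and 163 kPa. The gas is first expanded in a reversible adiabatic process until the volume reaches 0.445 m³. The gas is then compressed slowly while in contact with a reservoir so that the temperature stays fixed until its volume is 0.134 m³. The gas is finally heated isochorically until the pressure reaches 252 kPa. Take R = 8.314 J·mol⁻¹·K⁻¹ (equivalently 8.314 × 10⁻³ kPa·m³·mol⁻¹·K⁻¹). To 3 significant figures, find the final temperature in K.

From PV = nRT: V₁ = nRT₁/P₁ = 0.1381 m³.
Reversible adiabatic, γ = 5/3: T₂ = T₁·(V₁/V₂)^(γ−1) = 369.5 K; P₂ = P₁·(V₁/V₂)^γ = 23.20 kPa.
Isothermal, so P V is constant: T₃ = T₂; P₃ = P₂·(V₂/V₃) = 77.03 kPa.
Isochoric, so P/T is constant: V₄ = V₃; T₄ = T₃·(P₄/P₃) = 1209 K.

T₄ ≈ 1.21e+03 K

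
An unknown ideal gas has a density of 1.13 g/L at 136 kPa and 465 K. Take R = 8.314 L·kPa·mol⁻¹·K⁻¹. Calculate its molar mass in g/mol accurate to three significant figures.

M ≈ 32.1 g/mol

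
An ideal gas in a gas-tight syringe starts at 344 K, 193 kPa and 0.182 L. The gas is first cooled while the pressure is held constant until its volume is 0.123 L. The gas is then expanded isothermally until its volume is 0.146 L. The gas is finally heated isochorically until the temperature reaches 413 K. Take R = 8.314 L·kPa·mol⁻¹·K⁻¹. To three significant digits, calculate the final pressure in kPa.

P₄ ≈ 289 kPa

P constant ⇒ V ∝ T: P₂ = P₁; T₂ = T₁·(V₂/V₁) = 232.5 K.
Isothermal, so P V is constant: T₃ = T₂; P₃ = P₂·(V₂/V₃) = 162.6 kPa.
Isochoric, so P/T is constant: V₄ = V₃; P₄ = P₃·(T₄/T₃) = 288.8 kPa.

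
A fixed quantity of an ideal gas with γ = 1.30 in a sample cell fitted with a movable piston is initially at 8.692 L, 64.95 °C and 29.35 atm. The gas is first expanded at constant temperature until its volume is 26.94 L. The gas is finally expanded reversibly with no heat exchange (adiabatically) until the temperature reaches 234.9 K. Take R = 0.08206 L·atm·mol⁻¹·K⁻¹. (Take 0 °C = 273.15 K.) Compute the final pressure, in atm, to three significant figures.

Convert: T₁ = 338.1 K.
Isothermal, so P V is constant: T₂ = T₁; P₂ = P₁·(V₁/V₂) = 9.470 atm.
Adiabatic (γ = 1.30), T V^(γ−1) and P V^γ constant: P₃ = P₂·(T₃/T₂)^(γ/(γ−1)) = 1.954 atm; V₃ = V₂·(T₂/T₃)^(1/(γ−1)) = 90.70 L.

P₃ ≈ 1.95 atm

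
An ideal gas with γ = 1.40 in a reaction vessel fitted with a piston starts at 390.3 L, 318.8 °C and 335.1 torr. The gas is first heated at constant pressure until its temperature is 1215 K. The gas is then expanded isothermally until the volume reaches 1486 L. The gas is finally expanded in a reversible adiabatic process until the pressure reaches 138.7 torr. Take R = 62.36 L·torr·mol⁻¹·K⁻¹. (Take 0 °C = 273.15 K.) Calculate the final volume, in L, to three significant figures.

V₄ ≈ 1.79e+03 L

Convert: T₁ = 592.0 K.
Isobaric, so V/T is constant: P₂ = P₁; V₂ = V₁·(T₂/T₁) = 801.1 L.
T constant ⇒ Boyle's law P V = const: T₃ = T₂; P₃ = P₂·(V₂/V₃) = 180.7 torr.
Reversible adiabatic, γ = 1.40: T₄ = T₃·(P₄/P₃)^((γ−1)/γ) = 1127 K; V₄ = V₃·(P₃/P₄)^(1/γ) = 1795 L.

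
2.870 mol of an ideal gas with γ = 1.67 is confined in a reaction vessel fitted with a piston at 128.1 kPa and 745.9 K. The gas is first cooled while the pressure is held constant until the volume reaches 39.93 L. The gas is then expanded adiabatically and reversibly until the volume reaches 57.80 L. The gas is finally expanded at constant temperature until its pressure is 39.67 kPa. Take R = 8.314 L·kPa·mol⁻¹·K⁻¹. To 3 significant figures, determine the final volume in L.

From PV = nRT: V₁ = nRT₁/P₁ = 138.9 L.
Isobaric, so V/T is constant: P₂ = P₁; T₂ = T₁·(V₂/V₁) = 214.4 K.
Reversible adiabatic, γ = 1.67: T₃ = T₂·(V₂/V₃)^(γ−1) = 167.3 K; P₃ = P₂·(V₂/V₃)^γ = 69.07 kPa.
T constant ⇒ Boyle's law P V = const: T₄ = T₃; V₄ = V₃·(P₃/P₄) = 100.6 L.

V₄ ≈ 101 L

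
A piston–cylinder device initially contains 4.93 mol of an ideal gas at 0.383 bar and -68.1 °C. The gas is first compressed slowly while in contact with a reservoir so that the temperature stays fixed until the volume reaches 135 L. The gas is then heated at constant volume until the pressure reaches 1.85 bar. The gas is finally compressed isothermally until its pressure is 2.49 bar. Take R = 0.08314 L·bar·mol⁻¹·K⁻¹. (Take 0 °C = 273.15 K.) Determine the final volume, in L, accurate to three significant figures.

Convert: T₁ = 205.0 K.
From PV = nRT: V₁ = nRT₁/P₁ = 219.4 L.
Isothermal, so P V is constant: T₂ = T₁; P₂ = P₁·(V₁/V₂) = 0.6226 bar.
Isochoric, so P/T is constant: V₃ = V₂; T₃ = T₂·(P₃/P₂) = 609.3 K.
Isothermal, so P V is constant: T₄ = T₃; V₄ = V₃·(P₃/P₄) = 100.3 L.

V₄ ≈ 100 L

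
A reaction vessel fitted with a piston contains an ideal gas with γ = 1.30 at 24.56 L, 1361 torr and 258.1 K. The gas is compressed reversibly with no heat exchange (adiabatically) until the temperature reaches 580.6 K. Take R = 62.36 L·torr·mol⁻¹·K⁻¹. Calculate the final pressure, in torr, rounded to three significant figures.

P₂ ≈ 4.57e+04 torr

Adiabatic (γ = 1.30), T V^(γ−1) and P V^γ constant: P₂ = P₁·(T₂/T₁)^(γ/(γ−1)) = 4.566e+04 torr; V₂ = V₁·(T₁/T₂)^(1/(γ−1)) = 1.647 L.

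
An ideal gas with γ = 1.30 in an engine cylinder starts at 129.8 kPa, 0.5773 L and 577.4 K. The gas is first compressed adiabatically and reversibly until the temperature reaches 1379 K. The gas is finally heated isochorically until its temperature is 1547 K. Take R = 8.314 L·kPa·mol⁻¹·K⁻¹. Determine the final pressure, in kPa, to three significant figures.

Adiabatic (γ = 1.30), T V^(γ−1) and P V^γ constant: P₂ = P₁·(T₂/T₁)^(γ/(γ−1)) = 5645 kPa; V₂ = V₁·(T₁/T₂)^(1/(γ−1)) = 0.03170 L.
V constant ⇒ P ∝ T: V₃ = V₂; P₃ = P₂·(T₃/T₂) = 6333 kPa.

P₃ ≈ 6.33e+03 kPa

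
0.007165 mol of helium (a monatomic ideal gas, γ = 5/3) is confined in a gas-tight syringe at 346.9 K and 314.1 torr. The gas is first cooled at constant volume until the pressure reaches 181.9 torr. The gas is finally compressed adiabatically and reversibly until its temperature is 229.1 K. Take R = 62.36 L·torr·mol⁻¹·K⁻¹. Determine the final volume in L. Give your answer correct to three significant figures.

V₃ ≈ 0.405 L

From PV = nRT: V₁ = nRT₁/P₁ = 0.4935 L.
V constant ⇒ P ∝ T: V₂ = V₁; T₂ = T₁·(P₂/P₁) = 200.9 K.
Reversible adiabatic, γ = 5/3: P₃ = P₂·(T₃/T₂)^(γ/(γ−1)) = 252.6 torr; V₃ = V₂·(T₂/T₃)^(1/(γ−1)) = 0.4052 L.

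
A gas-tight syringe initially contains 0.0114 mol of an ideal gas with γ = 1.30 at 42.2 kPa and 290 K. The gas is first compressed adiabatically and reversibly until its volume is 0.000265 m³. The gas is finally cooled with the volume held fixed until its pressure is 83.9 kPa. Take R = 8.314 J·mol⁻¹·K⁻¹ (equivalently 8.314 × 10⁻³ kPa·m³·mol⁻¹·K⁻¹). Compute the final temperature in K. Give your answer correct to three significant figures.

From PV = nRT: V₁ = nRT₁/P₁ = 0.0006513 m³.
Adiabatic (γ = 1.30), T V^(γ−1) and P V^γ constant: T₂ = T₁·(V₁/V₂)^(γ−1) = 379.8 K; P₂ = P₁·(V₁/V₂)^γ = 135.8 kPa.
V constant ⇒ P ∝ T: V₃ = V₂; T₃ = T₂·(P₃/P₂) = 234.6 K.

T₃ ≈ 235 K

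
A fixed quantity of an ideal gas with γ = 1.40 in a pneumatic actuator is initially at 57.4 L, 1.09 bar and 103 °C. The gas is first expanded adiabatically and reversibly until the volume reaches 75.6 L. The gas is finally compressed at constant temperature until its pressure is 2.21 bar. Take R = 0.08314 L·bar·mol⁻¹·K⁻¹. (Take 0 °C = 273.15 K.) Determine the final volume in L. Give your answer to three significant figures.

Convert: T₁ = 376.1 K.
Reversible adiabatic, γ = 1.40: T₂ = T₁·(V₁/V₂)^(γ−1) = 336.9 K; P₂ = P₁·(V₁/V₂)^γ = 0.7413 bar.
T constant ⇒ Boyle's law P V = const: T₃ = T₂; V₃ = V₂·(P₂/P₃) = 25.36 L.

V₃ ≈ 25.4 L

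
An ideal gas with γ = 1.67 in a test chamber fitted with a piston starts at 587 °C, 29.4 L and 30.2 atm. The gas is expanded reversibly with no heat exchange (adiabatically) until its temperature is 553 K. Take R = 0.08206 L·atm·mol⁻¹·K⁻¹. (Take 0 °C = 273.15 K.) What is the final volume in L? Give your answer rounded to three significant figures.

Convert: T₁ = 860.1 K.
Adiabatic (γ = 1.67), T V^(γ−1) and P V^γ constant: P₂ = P₁·(T₂/T₁)^(γ/(γ−1)) = 10.04 atm; V₂ = V₁·(T₁/T₂)^(1/(γ−1)) = 56.84 L.

V₂ ≈ 56.8 L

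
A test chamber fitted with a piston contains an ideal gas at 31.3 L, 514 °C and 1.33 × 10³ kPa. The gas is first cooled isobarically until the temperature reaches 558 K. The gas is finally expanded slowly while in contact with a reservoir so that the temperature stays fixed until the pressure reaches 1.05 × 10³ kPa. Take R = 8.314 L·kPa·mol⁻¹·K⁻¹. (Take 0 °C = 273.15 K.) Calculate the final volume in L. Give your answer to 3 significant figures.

Convert: T₁ = 787.1 K.
Isobaric, so V/T is constant: P₂ = P₁; V₂ = V₁·(T₂/T₁) = 22.19 L.
T constant ⇒ Boyle's law P V = const: T₃ = T₂; V₃ = V₂·(P₂/P₃) = 28.10 L.

V₃ ≈ 28.1 L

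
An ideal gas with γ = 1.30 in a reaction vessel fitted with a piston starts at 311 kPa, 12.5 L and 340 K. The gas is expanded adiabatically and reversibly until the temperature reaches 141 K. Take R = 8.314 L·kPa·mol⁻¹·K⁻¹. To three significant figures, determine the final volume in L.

Adiabatic (γ = 1.30), T V^(γ−1) and P V^γ constant: P₂ = P₁·(T₂/T₁)^(γ/(γ−1)) = 6.860 kPa; V₂ = V₁·(T₁/T₂)^(1/(γ−1)) = 235.0 L.

V₂ ≈ 235 L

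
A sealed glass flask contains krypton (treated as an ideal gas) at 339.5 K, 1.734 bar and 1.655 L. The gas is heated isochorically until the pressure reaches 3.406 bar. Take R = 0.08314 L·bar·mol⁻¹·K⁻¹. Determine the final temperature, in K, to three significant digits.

T₂ ≈ 667 K

V constant ⇒ P ∝ T: V₂ = V₁; T₂ = T₁·(P₂/P₁) = 666.9 K.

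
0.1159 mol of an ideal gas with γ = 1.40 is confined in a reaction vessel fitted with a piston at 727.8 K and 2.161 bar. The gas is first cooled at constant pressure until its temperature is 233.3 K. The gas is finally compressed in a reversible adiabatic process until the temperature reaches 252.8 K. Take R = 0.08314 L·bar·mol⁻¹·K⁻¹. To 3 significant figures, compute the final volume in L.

V₃ ≈ 0.851 L

From PV = nRT: V₁ = nRT₁/P₁ = 3.245 L.
P constant ⇒ V ∝ T: P₂ = P₁; V₂ = V₁·(T₂/T₁) = 1.040 L.
Adiabatic (γ = 1.40), T V^(γ−1) and P V^γ constant: P₃ = P₂·(T₃/T₂)^(γ/(γ−1)) = 2.862 bar; V₃ = V₂·(T₂/T₃)^(1/(γ−1)) = 0.8511 L.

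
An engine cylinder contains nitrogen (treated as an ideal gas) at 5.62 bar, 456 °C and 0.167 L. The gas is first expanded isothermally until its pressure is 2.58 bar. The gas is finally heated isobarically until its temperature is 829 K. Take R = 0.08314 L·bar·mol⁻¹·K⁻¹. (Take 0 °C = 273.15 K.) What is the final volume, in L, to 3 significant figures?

Convert: T₁ = 729.1 K.
T constant ⇒ Boyle's law P V = const: T₂ = T₁; V₂ = V₁·(P₁/P₂) = 0.3638 L.
Isobaric, so V/T is constant: P₃ = P₂; V₃ = V₂·(T₃/T₂) = 0.4136 L.

V₃ ≈ 0.414 L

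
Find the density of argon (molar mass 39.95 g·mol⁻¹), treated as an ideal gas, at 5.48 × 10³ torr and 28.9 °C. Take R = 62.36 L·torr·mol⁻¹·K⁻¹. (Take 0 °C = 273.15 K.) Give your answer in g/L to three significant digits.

ρ = PM/(RT) = (5.48e+03 × 39.95) / (62.36 × 302.0)

ρ ≈ 11.6 g/L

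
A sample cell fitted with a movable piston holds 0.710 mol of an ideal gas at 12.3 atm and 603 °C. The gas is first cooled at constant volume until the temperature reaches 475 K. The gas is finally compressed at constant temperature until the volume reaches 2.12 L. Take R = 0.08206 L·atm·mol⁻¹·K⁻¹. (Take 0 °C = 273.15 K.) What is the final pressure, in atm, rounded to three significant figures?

P₃ ≈ 13.1 atm

Convert: T₁ = 876.1 K.
From PV = nRT: V₁ = nRT₁/P₁ = 4.150 L.
Isochoric, so P/T is constant: V₂ = V₁; P₂ = P₁·(T₂/T₁) = 6.668 atm.
T constant ⇒ Boyle's law P V = const: T₃ = T₂; P₃ = P₂·(V₂/V₃) = 13.05 atm.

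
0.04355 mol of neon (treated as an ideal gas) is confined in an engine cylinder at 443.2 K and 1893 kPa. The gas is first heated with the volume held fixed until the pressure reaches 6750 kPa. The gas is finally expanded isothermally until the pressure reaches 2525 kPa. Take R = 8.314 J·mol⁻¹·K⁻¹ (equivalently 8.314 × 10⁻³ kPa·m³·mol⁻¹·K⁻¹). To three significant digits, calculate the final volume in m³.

V₃ ≈ 0.000227 m³

From PV = nRT: V₁ = nRT₁/P₁ = 8.477e-05 m³.
Isochoric, so P/T is constant: V₂ = V₁; T₂ = T₁·(P₂/P₁) = 1580 K.
Isothermal, so P V is constant: T₃ = T₂; V₃ = V₂·(P₂/P₃) = 0.0002266 m³.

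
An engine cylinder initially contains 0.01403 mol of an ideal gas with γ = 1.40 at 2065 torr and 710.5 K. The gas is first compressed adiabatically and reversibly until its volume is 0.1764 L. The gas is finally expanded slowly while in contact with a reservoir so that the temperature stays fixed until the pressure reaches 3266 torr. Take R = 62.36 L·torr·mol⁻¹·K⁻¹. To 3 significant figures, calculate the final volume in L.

V₃ ≈ 0.236 L

From PV = nRT: V₁ = nRT₁/P₁ = 0.3010 L.
Adiabatic (γ = 1.40), T V^(γ−1) and P V^γ constant: T₂ = T₁·(V₁/V₂)^(γ−1) = 879.8 K; P₂ = P₁·(V₁/V₂)^γ = 4364 torr.
T constant ⇒ Boyle's law P V = const: T₃ = T₂; V₃ = V₂·(P₂/P₃) = 0.2357 L.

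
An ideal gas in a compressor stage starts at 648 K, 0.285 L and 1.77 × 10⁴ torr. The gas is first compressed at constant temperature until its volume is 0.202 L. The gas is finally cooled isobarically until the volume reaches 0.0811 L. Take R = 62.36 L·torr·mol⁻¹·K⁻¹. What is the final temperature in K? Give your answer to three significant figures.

T₃ ≈ 260 K

Isothermal, so P V is constant: T₂ = T₁; P₂ = P₁·(V₁/V₂) = 2.497e+04 torr.
Isobaric, so V/T is constant: P₃ = P₂; T₃ = T₂·(V₃/V₂) = 260.2 K.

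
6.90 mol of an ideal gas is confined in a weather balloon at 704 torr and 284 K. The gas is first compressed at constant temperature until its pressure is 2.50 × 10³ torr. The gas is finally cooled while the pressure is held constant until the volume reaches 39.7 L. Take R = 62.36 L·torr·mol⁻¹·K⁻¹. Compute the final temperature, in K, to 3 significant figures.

T₃ ≈ 231 K

From PV = nRT: V₁ = nRT₁/P₁ = 173.6 L.
T constant ⇒ Boyle's law P V = const: T₂ = T₁; V₂ = V₁·(P₁/P₂) = 48.88 L.
P constant ⇒ V ∝ T: P₃ = P₂; T₃ = T₂·(V₃/V₂) = 230.7 K.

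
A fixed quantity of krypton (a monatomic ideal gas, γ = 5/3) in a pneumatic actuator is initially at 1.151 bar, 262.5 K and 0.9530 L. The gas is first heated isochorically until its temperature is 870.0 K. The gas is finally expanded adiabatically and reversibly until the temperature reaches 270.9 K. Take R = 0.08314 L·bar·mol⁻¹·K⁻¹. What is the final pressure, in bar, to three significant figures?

V constant ⇒ P ∝ T: V₂ = V₁; P₂ = P₁·(T₂/T₁) = 3.815 bar.
Adiabatic (γ = 5/3), T V^(γ−1) and P V^γ constant: P₃ = P₂·(T₃/T₂)^(γ/(γ−1)) = 0.2064 bar; V₃ = V₂·(T₂/T₃)^(1/(γ−1)) = 5.485 L.

P₃ ≈ 0.206 bar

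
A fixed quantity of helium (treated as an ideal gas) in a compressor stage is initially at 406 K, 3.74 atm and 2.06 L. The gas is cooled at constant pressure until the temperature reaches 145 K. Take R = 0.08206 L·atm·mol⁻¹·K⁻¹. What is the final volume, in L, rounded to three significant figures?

V₂ ≈ 0.736 L

Isobaric, so V/T is constant: P₂ = P₁; V₂ = V₁·(T₂/T₁) = 0.7357 L.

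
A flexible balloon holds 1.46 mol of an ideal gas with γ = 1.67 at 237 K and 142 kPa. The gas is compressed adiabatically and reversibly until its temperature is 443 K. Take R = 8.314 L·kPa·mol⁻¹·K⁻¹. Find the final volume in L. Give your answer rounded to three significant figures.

V₂ ≈ 7.96 L

From PV = nRT: V₁ = nRT₁/P₁ = 20.26 L.
Adiabatic (γ = 1.67), T V^(γ−1) and P V^γ constant: P₂ = P₁·(T₂/T₁)^(γ/(γ−1)) = 675.1 kPa; V₂ = V₁·(T₁/T₂)^(1/(γ−1)) = 7.965 L.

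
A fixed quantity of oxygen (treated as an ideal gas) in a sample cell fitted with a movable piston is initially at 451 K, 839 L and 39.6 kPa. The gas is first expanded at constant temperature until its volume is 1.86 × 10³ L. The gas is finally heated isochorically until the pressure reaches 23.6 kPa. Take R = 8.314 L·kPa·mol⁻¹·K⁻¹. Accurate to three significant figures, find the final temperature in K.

Isothermal, so P V is constant: T₂ = T₁; P₂ = P₁·(V₁/V₂) = 17.86 kPa.
Isochoric, so P/T is constant: V₃ = V₂; T₃ = T₂·(P₃/P₂) = 595.9 K.

T₃ ≈ 596 K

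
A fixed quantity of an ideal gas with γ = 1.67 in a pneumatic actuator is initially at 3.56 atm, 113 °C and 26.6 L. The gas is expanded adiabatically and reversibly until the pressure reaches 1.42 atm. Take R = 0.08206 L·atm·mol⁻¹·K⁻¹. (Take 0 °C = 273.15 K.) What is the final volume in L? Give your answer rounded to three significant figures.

Convert: T₁ = 386.1 K.
Reversible adiabatic, γ = 1.67: T₂ = T₁·(P₂/P₁)^((γ−1)/γ) = 267.1 K; V₂ = V₁·(P₁/P₂)^(1/γ) = 46.12 L.

V₂ ≈ 46.1 L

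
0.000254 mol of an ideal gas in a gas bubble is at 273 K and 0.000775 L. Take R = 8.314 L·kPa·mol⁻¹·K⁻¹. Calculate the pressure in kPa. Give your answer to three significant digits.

PV = nRT ⇒ P = nRT/V = (0.000254 × 8.314 × 273) / 0.000775

P ≈ 744 kPa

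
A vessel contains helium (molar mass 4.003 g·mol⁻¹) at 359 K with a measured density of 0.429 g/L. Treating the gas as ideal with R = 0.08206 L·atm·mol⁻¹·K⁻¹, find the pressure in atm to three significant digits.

ρ = PM/(RT) ⇒ P = ρRT/M = (0.429 × 0.08206 × 359.0) / 4.003

P ≈ 3.16 atm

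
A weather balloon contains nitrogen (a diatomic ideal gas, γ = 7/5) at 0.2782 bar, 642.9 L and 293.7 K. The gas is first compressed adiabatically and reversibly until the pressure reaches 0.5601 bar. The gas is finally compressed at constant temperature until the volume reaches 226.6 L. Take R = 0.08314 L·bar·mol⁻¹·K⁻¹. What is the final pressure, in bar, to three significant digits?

P₃ ≈ 0.964 bar

Adiabatic (γ = 7/5), T V^(γ−1) and P V^γ constant: T₂ = T₁·(P₂/P₁)^((γ−1)/γ) = 358.7 K; V₂ = V₁·(P₁/P₂)^(1/γ) = 390.0 L.
Isothermal, so P V is constant: T₃ = T₂; P₃ = P₂·(V₂/V₃) = 0.9640 bar.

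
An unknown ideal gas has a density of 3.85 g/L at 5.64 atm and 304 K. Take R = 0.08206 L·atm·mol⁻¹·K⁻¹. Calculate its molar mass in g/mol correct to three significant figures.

ρ = PM/(RT) ⇒ M = ρRT/P = (3.85 × 0.08206 × 304.0) / 5.64

M ≈ 17.0 g/mol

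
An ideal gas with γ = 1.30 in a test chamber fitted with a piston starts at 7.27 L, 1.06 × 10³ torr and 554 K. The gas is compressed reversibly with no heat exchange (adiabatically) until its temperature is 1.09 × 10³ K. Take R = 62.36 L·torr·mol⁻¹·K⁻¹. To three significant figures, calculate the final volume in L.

Adiabatic (γ = 1.30), T V^(γ−1) and P V^γ constant: P₂ = P₁·(T₂/T₁)^(γ/(γ−1)) = 1.990e+04 torr; V₂ = V₁·(T₁/T₂)^(1/(γ−1)) = 0.7617 L.

V₂ ≈ 0.762 L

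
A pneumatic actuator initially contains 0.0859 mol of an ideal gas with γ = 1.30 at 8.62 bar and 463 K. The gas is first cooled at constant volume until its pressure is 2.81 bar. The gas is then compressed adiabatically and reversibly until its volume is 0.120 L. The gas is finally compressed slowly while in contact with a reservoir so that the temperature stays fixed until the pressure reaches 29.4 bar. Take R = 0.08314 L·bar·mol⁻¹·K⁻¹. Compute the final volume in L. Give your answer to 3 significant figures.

From PV = nRT: V₁ = nRT₁/P₁ = 0.3836 L.
Isochoric, so P/T is constant: V₂ = V₁; T₂ = T₁·(P₂/P₁) = 150.9 K.
Adiabatic (γ = 1.30), T V^(γ−1) and P V^γ constant: T₃ = T₂·(V₂/V₃)^(γ−1) = 213.9 K; P₃ = P₂·(V₂/V₃)^γ = 12.73 bar.
Isothermal, so P V is constant: T₄ = T₃; V₄ = V₃·(P₃/P₄) = 0.05196 L.

V₄ ≈ 0.0520 L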